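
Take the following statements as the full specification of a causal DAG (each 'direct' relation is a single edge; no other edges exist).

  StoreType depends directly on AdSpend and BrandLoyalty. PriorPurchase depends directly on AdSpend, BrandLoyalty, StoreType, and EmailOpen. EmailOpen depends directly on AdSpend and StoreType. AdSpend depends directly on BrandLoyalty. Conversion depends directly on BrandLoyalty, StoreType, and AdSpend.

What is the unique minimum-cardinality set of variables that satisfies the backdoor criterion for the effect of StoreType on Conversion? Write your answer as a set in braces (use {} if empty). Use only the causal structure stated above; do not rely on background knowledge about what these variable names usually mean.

{AdSpend, BrandLoyalty}

Variables eligible for adjustment (non-descendants of StoreType, excluding StoreType and Conversion): {AdSpend, BrandLoyalty}.
Backdoor paths from StoreType to Conversion:
  P1: StoreType <- BrandLoyalty -> AdSpend -> Conversion
  P2: StoreType <- BrandLoyalty -> PriorPurchase <- AdSpend -> Conversion
  P3: StoreType <- BrandLoyalty -> PriorPurchase <- EmailOpen <- AdSpend -> Conversion
  P4: StoreType <- BrandLoyalty -> Conversion
  P5: StoreType <- AdSpend <- BrandLoyalty -> Conversion
  P6: StoreType <- AdSpend -> EmailOpen -> PriorPurchase <- BrandLoyalty -> Conversion
  P7: StoreType <- AdSpend -> PriorPurchase <- BrandLoyalty -> Conversion
  P8: StoreType <- AdSpend -> Conversion
The empty set is not sufficient: P1 (StoreType <- BrandLoyalty -> AdSpend -> Conversion) has no collider blocking it and no conditioned non-collider, so it is open.
Try {AdSpend, BrandLoyalty}:
  P1: blocked at fork node BrandLoyalty ∈ conditioning set.
  P2: blocked at fork node BrandLoyalty ∈ conditioning set.
  P3: blocked at fork node BrandLoyalty ∈ conditioning set.
  P4: blocked at fork node BrandLoyalty ∈ conditioning set.
  P5: blocked at chain node AdSpend ∈ conditioning set.
  P6: blocked at fork node AdSpend ∈ conditioning set.
  P7: blocked at fork node AdSpend ∈ conditioning set.
  P8: blocked at fork node AdSpend ∈ conditioning set.
{AdSpend, BrandLoyalty} contains no descendant of StoreType and blocks every backdoor path.
Every element of {AdSpend, BrandLoyalty} is needed (dropping AdSpend leaves P8 open; dropping BrandLoyalty leaves P4 open), so no proper subset is valid.
Among all size-2 subsets of the eligible variables, only {AdSpend, BrandLoyalty} blocks every backdoor path, so it is the unique smallest valid adjustment set.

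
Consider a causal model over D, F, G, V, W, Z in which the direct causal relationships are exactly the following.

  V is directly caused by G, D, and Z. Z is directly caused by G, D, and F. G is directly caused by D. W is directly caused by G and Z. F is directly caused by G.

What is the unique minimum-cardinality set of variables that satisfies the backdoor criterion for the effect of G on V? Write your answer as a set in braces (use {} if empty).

Variables eligible for adjustment (non-descendants of G, excluding G and V): {D}.
Backdoor paths from G to V:
  P1: G <- D -> Z -> V
  P2: G <- D -> V
The empty set is not sufficient: P1 (G <- D -> Z -> V) has no collider blocking it and no conditioned non-collider, so it is open.
Try {D}:
  P1: blocked at fork node D ∈ conditioning set.
  P2: blocked at fork node D ∈ conditioning set.
{D} contains no descendant of G and blocks every backdoor path.
{D} is the unique smallest valid adjustment set.

{D}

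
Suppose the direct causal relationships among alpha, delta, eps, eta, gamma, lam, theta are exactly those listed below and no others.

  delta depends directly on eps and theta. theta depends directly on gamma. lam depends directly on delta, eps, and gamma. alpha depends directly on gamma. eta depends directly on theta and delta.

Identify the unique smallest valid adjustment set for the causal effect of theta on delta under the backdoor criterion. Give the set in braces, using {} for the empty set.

{}

Variables eligible for adjustment (non-descendants of theta, excluding theta and delta): {alpha, eps, gamma}.
Backdoor paths from theta to delta:
  P1: theta <- gamma -> lam <- eps -> delta
  P2: theta <- gamma -> lam <- delta
Each backdoor path contains an unconditioned collider, so every path is already blocked with the empty conditioning set:
  P1: blocked at collider lam (neither it nor any descendant is in the conditioning set).
  P2: blocked at collider lam (neither it nor any descendant is in the conditioning set).
The empty set is therefore the unique smallest valid set.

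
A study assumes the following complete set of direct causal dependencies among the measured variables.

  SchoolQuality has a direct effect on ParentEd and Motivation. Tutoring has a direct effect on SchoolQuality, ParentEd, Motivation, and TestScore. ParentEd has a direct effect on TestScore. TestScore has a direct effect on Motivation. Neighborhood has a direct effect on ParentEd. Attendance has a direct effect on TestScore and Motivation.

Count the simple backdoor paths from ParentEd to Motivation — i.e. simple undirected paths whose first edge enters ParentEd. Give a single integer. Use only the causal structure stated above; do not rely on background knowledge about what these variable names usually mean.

A backdoor path from ParentEd to Motivation is any simple undirected path whose first edge points into ParentEd (i.e. leaves ParentEd via a parent).
Parents of ParentEd: {Neighborhood, SchoolQuality, Tutoring}.
Enumerating:
  P1: ParentEd <- Tutoring -> SchoolQuality -> Motivation
  P2: ParentEd <- Tutoring -> TestScore <- Attendance -> Motivation
  P3: ParentEd <- Tutoring -> TestScore -> Motivation
  P4: ParentEd <- Tutoring -> Motivation
  P5: ParentEd <- SchoolQuality <- Tutoring -> TestScore <- Attendance -> Motivation
  P6: ParentEd <- SchoolQuality <- Tutoring -> TestScore -> Motivation
  P7: ParentEd <- SchoolQuality <- Tutoring -> Motivation
  P8: ParentEd <- SchoolQuality -> Motivation
That exhausts the simple backdoor paths. Count: 8.

8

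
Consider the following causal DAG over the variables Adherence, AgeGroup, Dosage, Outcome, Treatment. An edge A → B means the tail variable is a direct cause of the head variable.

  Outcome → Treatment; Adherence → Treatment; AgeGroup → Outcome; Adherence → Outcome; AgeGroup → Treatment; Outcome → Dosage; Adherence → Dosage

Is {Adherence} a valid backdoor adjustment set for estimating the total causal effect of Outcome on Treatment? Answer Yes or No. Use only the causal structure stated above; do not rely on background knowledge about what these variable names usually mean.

No

Backdoor paths from Outcome to Treatment (paths whose first edge points into Outcome):
  P1: Outcome <- Adherence -> Treatment
  P2: Outcome <- AgeGroup -> Treatment
Condition 1 (no descendant of Outcome in the set): holds — descendants of Outcome are {Dosage, Treatment}; none are in {Adherence}.
Condition 2 (every backdoor path blocked by {Adherence}):
  P1: blocked at fork node Adherence ∈ conditioning set.
  P2: open — no interior node is in the conditioning set.
{Adherence} does not satisfy the backdoor criterion.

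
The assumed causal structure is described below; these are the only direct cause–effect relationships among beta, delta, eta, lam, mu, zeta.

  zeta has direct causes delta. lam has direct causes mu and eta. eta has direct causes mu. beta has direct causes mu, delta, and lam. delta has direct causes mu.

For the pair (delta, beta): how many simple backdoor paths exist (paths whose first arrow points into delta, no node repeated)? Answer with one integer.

A backdoor path from delta to beta is any simple undirected path whose first edge points into delta (i.e. leaves delta via a parent).
Parents of delta: {mu}.
Enumerating:
  P1: delta <- mu -> eta -> lam -> beta
  P2: delta <- mu -> lam -> beta
  P3: delta <- mu -> beta
That exhausts the simple backdoor paths. Count: 3.

3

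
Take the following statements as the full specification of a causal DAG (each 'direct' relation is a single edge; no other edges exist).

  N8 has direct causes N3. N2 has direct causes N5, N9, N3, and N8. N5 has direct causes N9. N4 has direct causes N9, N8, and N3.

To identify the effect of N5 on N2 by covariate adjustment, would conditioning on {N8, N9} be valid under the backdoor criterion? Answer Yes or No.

Yes

Backdoor paths from N5 to N2 (paths whose first edge points into N5):
  P1: N5 <- N9 -> N4 <- N3 -> N8 -> N2
  P2: N5 <- N9 -> N4 <- N3 -> N2
  P3: N5 <- N9 -> N4 <- N8 <- N3 -> N2
  P4: N5 <- N9 -> N4 <- N8 -> N2
  P5: N5 <- N9 -> N2
Condition 1 (no descendant of N5 in the set): holds — descendants of N5 are {N2}; none are in {N8, N9}.
Condition 2 (every backdoor path blocked by {N8, N9}):
  P1: blocked at fork node N9 ∈ conditioning set.
  P2: blocked at fork node N9 ∈ conditioning set.
  P3: blocked at fork node N9 ∈ conditioning set.
  P4: blocked at fork node N9 ∈ conditioning set.
  P5: blocked at fork node N9 ∈ conditioning set.
{N8, N9} satisfies the backdoor criterion.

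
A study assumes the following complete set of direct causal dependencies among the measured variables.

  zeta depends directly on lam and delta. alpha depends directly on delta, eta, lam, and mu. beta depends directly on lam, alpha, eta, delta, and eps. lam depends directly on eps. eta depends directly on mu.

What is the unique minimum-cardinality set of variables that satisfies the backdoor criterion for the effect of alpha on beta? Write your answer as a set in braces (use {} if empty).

{delta, eta, lam}

Variables eligible for adjustment (non-descendants of alpha, excluding alpha and beta): {delta, eps, eta, lam, mu, zeta}.
Backdoor paths from alpha to beta:
  P1: alpha <- mu -> eta -> beta
  P2: alpha <- delta -> beta
  P3: alpha <- delta -> zeta <- lam <- eps -> beta
  P4: alpha <- delta -> zeta <- lam -> beta
  P5: alpha <- eta -> beta
  P6: alpha <- lam <- eps -> beta
  P7: alpha <- lam -> beta
  P8: alpha <- lam -> zeta <- delta -> beta
The empty set is not sufficient: P1 (alpha <- mu -> eta -> beta) has no collider blocking it and no conditioned non-collider, so it is open.
Try {delta, eta, lam}:
  P1: blocked at chain node eta ∈ conditioning set.
  P2: blocked at fork node delta ∈ conditioning set.
  P3: blocked at fork node delta ∈ conditioning set.
  P4: blocked at fork node delta ∈ conditioning set.
  P5: blocked at fork node eta ∈ conditioning set.
  P6: blocked at chain node lam ∈ conditioning set.
  P7: blocked at fork node lam ∈ conditioning set.
  P8: blocked at fork node lam ∈ conditioning set.
{delta, eta, lam} contains no descendant of alpha and blocks every backdoor path.
Every element of {delta, eta, lam} is needed (dropping delta leaves P2 open; dropping eta leaves P1 open; dropping lam leaves P6 open), so no proper subset is valid.
Among all size-3 subsets of the eligible variables, only {delta, eta, lam} blocks every backdoor path, so it is the unique smallest valid adjustment set.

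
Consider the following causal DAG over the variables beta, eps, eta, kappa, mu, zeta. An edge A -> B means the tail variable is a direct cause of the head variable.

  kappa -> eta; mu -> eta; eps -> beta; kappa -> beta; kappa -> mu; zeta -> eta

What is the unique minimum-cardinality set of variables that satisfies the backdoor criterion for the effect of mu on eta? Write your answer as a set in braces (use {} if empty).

{kappa}

Variables eligible for adjustment (non-descendants of mu, excluding mu and eta): {beta, eps, kappa, zeta}.
Backdoor paths from mu to eta:
  P1: mu <- kappa -> eta
The empty set is not sufficient: P1 (mu <- kappa -> eta) has no collider blocking it and no conditioned non-collider, so it is open.
Try {kappa}:
  P1: blocked at fork node kappa ∈ conditioning set.
{kappa} contains no descendant of mu and blocks every backdoor path.
No other singleton works — e.g. {eps} leaves P1 open — so {kappa} is the unique smallest valid adjustment set.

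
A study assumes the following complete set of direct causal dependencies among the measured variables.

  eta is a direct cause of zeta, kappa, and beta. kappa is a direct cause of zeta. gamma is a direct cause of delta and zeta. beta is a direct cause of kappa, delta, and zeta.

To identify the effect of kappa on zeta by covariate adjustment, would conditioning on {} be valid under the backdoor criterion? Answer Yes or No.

No

Backdoor paths from kappa to zeta (paths whose first edge points into kappa):
  P1: kappa <- eta -> beta -> delta <- gamma -> zeta
  P2: kappa <- eta -> beta -> zeta
  P3: kappa <- eta -> zeta
  P4: kappa <- beta <- eta -> zeta
  P5: kappa <- beta -> delta <- gamma -> zeta
  P6: kappa <- beta -> zeta
Condition 1 (no descendant of kappa in the set): holds — descendants of kappa are {zeta}; none are in {}.
Condition 2 (every backdoor path blocked by {}):
  P1: blocked at collider delta (neither it nor any descendant is in the conditioning set).
  P2: open — no interior node is in the conditioning set.
  P3: open — no interior node is in the conditioning set.
  P4: open — no interior node is in the conditioning set.
  P5: blocked at collider delta (neither it nor any descendant is in the conditioning set).
  P6: open — no interior node is in the conditioning set.
{} does not satisfy the backdoor criterion.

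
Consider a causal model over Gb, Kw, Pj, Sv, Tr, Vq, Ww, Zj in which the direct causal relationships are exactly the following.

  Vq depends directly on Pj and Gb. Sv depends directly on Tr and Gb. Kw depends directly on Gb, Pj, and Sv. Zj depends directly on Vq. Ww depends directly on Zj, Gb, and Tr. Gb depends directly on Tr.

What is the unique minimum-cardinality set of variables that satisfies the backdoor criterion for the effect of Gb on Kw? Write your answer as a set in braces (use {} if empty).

Variables eligible for adjustment (non-descendants of Gb, excluding Gb and Kw): {Pj, Tr}.
Backdoor paths from Gb to Kw:
  P1: Gb <- Tr -> Sv -> Kw
  P2: Gb <- Tr -> Ww <- Zj <- Vq <- Pj -> Kw
The empty set is not sufficient: P1 (Gb <- Tr -> Sv -> Kw) has no collider blocking it and no conditioned non-collider, so it is open.
Try {Tr}:
  P1: blocked at fork node Tr ∈ conditioning set.
  P2: blocked at fork node Tr ∈ conditioning set.
{Tr} contains no descendant of Gb and blocks every backdoor path.
No other singleton works — e.g. {Pj} leaves P1 open — so {Tr} is the unique smallest valid adjustment set.

{Tr}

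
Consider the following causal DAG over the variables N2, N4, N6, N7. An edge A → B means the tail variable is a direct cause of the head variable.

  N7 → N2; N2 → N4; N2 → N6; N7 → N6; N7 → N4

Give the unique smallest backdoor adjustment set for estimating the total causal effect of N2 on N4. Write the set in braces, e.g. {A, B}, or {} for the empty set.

Variables eligible for adjustment (non-descendants of N2, excluding N2 and N4): {N7}.
Backdoor paths from N2 to N4:
  P1: N2 <- N7 -> N4
The empty set is not sufficient: P1 (N2 <- N7 -> N4) has no collider blocking it and no conditioned non-collider, so it is open.
Try {N7}:
  P1: blocked at fork node N7 ∈ conditioning set.
{N7} contains no descendant of N2 and blocks every backdoor path.
{N7} is the unique smallest valid adjustment set.

{N7}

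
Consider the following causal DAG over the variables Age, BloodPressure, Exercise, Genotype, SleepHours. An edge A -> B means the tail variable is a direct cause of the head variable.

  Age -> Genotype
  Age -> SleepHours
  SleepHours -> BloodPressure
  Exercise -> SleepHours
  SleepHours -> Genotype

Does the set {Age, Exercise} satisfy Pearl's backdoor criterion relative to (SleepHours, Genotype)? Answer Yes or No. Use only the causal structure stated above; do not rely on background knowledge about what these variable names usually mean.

Yes

Backdoor paths from SleepHours to Genotype (paths whose first edge points into SleepHours):
  P1: SleepHours <- Age -> Genotype
Condition 1 (no descendant of SleepHours in the set): holds — descendants of SleepHours are {BloodPressure, Genotype}; none are in {Age, Exercise}.
Condition 2 (every backdoor path blocked by {Age, Exercise}):
  P1: blocked at fork node Age ∈ conditioning set.
{Age, Exercise} satisfies the backdoor criterion.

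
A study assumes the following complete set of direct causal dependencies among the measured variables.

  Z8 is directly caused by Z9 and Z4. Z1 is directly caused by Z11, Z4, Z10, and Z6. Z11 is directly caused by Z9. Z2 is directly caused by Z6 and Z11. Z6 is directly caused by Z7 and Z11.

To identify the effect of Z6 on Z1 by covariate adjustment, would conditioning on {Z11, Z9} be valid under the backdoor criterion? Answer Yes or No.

Yes

Backdoor paths from Z6 to Z1 (paths whose first edge points into Z6):
  P1: Z6 <- Z11 <- Z9 -> Z8 <- Z4 -> Z1
  P2: Z6 <- Z11 -> Z1
Condition 1 (no descendant of Z6 in the set): holds — descendants of Z6 are {Z1, Z2}; none are in {Z11, Z9}.
Condition 2 (every backdoor path blocked by {Z11, Z9}):
  P1: blocked at chain node Z11 ∈ conditioning set.
  P2: blocked at fork node Z11 ∈ conditioning set.
{Z11, Z9} satisfies the backdoor criterion.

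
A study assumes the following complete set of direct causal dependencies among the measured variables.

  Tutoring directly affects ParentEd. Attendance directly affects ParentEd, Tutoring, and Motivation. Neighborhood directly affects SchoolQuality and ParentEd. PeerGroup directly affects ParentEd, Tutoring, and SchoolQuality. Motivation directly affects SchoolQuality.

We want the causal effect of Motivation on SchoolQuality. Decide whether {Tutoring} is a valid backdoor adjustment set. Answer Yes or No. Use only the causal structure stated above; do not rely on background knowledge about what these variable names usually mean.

No

Backdoor paths from Motivation to SchoolQuality (paths whose first edge points into Motivation):
  P1: Motivation <- Attendance -> Tutoring <- PeerGroup -> SchoolQuality
  P2: Motivation <- Attendance -> Tutoring <- PeerGroup -> ParentEd <- Neighborhood -> SchoolQuality
  P3: Motivation <- Attendance -> Tutoring -> ParentEd <- PeerGroup -> SchoolQuality
  P4: Motivation <- Attendance -> Tutoring -> ParentEd <- Neighborhood -> SchoolQuality
  P5: Motivation <- Attendance -> ParentEd <- PeerGroup -> SchoolQuality
  P6: Motivation <- Attendance -> ParentEd <- Neighborhood -> SchoolQuality
  P7: Motivation <- Attendance -> ParentEd <- Tutoring <- PeerGroup -> SchoolQuality
Condition 1 (no descendant of Motivation in the set): holds — descendants of Motivation are {SchoolQuality}; none are in {Tutoring}.
Condition 2 (every backdoor path blocked by {Tutoring}):
  P1: open — collider(s) Tutoring are conditioned on (or have a conditioned descendant) and no non-collider on the path is in the set.
  P2: blocked at collider ParentEd (neither it nor any descendant is in the conditioning set).
  P3: blocked at chain node Tutoring ∈ conditioning set.
  P4: blocked at chain node Tutoring ∈ conditioning set.
  P5: blocked at collider ParentEd (neither it nor any descendant is in the conditioning set).
  P6: blocked at collider ParentEd (neither it nor any descendant is in the conditioning set).
  P7: blocked at collider ParentEd (neither it nor any descendant is in the conditioning set).
{Tutoring} does not satisfy the backdoor criterion.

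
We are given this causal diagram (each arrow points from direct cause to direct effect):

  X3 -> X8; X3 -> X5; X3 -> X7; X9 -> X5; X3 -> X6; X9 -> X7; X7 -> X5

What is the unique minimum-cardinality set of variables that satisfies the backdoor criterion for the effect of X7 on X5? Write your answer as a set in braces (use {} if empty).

Variables eligible for adjustment (non-descendants of X7, excluding X7 and X5): {X3, X6, X8, X9}.
Backdoor paths from X7 to X5:
  P1: X7 <- X3 -> X5
  P2: X7 <- X9 -> X5
The empty set is not sufficient: P1 (X7 <- X3 -> X5) has no collider blocking it and no conditioned non-collider, so it is open.
Try {X3, X9}:
  P1: blocked at fork node X3 ∈ conditioning set.
  P2: blocked at fork node X9 ∈ conditioning set.
{X3, X9} contains no descendant of X7 and blocks every backdoor path.
Every element of {X3, X9} is needed (dropping X3 leaves P1 open; dropping X9 leaves P2 open), so no proper subset is valid.
Among all size-2 subsets of the eligible variables, only {X3, X9} blocks every backdoor path, so it is the unique smallest valid adjustment set.

{X3, X9}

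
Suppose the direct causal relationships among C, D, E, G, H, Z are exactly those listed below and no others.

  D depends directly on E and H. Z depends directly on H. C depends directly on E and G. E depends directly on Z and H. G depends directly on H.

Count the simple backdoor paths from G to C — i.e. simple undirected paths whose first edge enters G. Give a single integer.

3

A backdoor path from G to C is any simple undirected path whose first edge points into G (i.e. leaves G via a parent).
Parents of G: {H}.
Enumerating:
  P1: G <- H -> Z -> E -> C
  P2: G <- H -> E -> C
  P3: G <- H -> D <- E -> C
That exhausts the simple backdoor paths. Count: 3.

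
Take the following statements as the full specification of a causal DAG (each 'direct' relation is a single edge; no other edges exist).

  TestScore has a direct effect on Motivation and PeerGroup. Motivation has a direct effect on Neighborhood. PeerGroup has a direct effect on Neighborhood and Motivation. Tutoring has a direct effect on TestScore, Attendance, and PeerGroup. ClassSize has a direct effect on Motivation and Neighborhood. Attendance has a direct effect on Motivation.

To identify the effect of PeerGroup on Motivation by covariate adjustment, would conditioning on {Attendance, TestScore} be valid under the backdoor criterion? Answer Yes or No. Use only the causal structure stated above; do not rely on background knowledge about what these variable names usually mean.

Yes

Backdoor paths from PeerGroup to Motivation (paths whose first edge points into PeerGroup):
  P1: PeerGroup <- Tutoring -> Attendance -> Motivation
  P2: PeerGroup <- Tutoring -> TestScore -> Motivation
  P3: PeerGroup <- TestScore <- Tutoring -> Attendance -> Motivation
  P4: PeerGroup <- TestScore -> Motivation
Condition 1 (no descendant of PeerGroup in the set): holds — descendants of PeerGroup are {Motivation, Neighborhood}; none are in {Attendance, TestScore}.
Condition 2 (every backdoor path blocked by {Attendance, TestScore}):
  P1: blocked at chain node Attendance ∈ conditioning set.
  P2: blocked at chain node TestScore ∈ conditioning set.
  P3: blocked at chain node TestScore ∈ conditioning set.
  P4: blocked at fork node TestScore ∈ conditioning set.
{Attendance, TestScore} satisfies the backdoor criterion.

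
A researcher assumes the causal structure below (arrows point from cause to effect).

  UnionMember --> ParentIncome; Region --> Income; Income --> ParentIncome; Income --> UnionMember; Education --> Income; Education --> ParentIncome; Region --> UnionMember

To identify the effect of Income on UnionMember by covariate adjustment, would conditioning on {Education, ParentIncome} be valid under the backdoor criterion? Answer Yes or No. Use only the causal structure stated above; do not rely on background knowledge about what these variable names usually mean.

Backdoor paths from Income to UnionMember (paths whose first edge points into Income):
  P1: Income <- Region -> UnionMember
  P2: Income <- Education -> ParentIncome <- UnionMember
Condition 1 (no descendant of Income in the set): FAILS — ParentIncome is a descendant of Income.
Condition 2 (every backdoor path blocked by {Education, ParentIncome}):
  P1: open — no interior node is in the conditioning set.
  P2: blocked at fork node Education ∈ conditioning set.
{Education, ParentIncome} does not satisfy the backdoor criterion.

No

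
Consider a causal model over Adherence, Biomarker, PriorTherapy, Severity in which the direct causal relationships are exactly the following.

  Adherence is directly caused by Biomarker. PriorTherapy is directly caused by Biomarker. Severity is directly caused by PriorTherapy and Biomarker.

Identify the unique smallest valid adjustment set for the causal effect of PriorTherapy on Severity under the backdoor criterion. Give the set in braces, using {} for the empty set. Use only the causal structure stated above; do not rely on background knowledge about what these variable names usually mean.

{Biomarker}

Variables eligible for adjustment (non-descendants of PriorTherapy, excluding PriorTherapy and Severity): {Adherence, Biomarker}.
Backdoor paths from PriorTherapy to Severity:
  P1: PriorTherapy <- Biomarker -> Severity
The empty set is not sufficient: P1 (PriorTherapy <- Biomarker -> Severity) has no collider blocking it and no conditioned non-collider, so it is open.
Try {Biomarker}:
  P1: blocked at fork node Biomarker ∈ conditioning set.
{Biomarker} contains no descendant of PriorTherapy and blocks every backdoor path.
No other singleton works — e.g. {Adherence} leaves P1 open — so {Biomarker} is the unique smallest valid adjustment set.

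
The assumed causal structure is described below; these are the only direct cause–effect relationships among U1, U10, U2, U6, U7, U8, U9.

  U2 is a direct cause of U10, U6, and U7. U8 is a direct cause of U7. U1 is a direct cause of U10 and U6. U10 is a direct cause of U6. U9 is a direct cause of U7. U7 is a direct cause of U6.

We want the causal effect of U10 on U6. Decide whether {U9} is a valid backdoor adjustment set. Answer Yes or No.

Backdoor paths from U10 to U6 (paths whose first edge points into U10):
  P1: U10 <- U1 -> U6
  P2: U10 <- U2 -> U7 -> U6
  P3: U10 <- U2 -> U6
Condition 1 (no descendant of U10 in the set): holds — descendants of U10 are {U6}; none are in {U9}.
Condition 2 (every backdoor path blocked by {U9}):
  P1: open — no interior node is in the conditioning set.
  P2: open — no interior node is in the conditioning set.
  P3: open — no interior node is in the conditioning set.
{U9} does not satisfy the backdoor criterion.

No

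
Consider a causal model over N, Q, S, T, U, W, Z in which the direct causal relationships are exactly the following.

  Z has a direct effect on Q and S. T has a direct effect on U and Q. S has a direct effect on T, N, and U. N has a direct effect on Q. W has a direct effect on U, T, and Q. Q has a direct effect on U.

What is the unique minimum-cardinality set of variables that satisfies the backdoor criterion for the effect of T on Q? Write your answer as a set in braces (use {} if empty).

Variables eligible for adjustment (non-descendants of T, excluding T and Q): {N, S, W, Z}.
Backdoor paths from T to Q:
  P1: T <- W -> Q
  P2: T <- W -> U <- S <- Z -> Q
  P3: T <- W -> U <- S -> N -> Q
  P4: T <- W -> U <- Q
  P5: T <- S <- Z -> Q
  P6: T <- S -> N -> Q
  P7: T <- S -> U <- W -> Q
  P8: T <- S -> U <- Q
The empty set is not sufficient: P1 (T <- W -> Q) has no collider blocking it and no conditioned non-collider, so it is open.
Try {S, W}:
  P1: blocked at fork node W ∈ conditioning set.
  P2: blocked at fork node W ∈ conditioning set.
  P3: blocked at fork node W ∈ conditioning set.
  P4: blocked at fork node W ∈ conditioning set.
  P5: blocked at chain node S ∈ conditioning set.
  P6: blocked at fork node S ∈ conditioning set.
  P7: blocked at fork node S ∈ conditioning set.
  P8: blocked at fork node S ∈ conditioning set.
{S, W} contains no descendant of T and blocks every backdoor path.
Every element of {S, W} is needed (dropping S leaves P5 open; dropping W leaves P1 open), so no proper subset is valid.
Among all size-2 subsets of the eligible variables, only {S, W} blocks every backdoor path, so it is the unique smallest valid adjustment set.

{S, W}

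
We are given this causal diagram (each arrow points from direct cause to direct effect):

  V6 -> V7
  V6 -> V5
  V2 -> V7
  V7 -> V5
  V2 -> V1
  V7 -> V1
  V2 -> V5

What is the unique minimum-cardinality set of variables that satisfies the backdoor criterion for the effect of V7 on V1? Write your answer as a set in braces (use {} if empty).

{V2}

Variables eligible for adjustment (non-descendants of V7, excluding V7 and V1): {V2, V6}.
Backdoor paths from V7 to V1:
  P1: V7 <- V6 -> V5 <- V2 -> V1
  P2: V7 <- V2 -> V1
The empty set is not sufficient: P2 (V7 <- V2 -> V1) has no collider blocking it and no conditioned non-collider, so it is open.
Try {V2}:
  P1: blocked at collider V5 (neither it nor any descendant is in the conditioning set).
  P2: blocked at fork node V2 ∈ conditioning set.
{V2} contains no descendant of V7 and blocks every backdoor path.
No other singleton works — e.g. {V6} leaves P2 open — so {V2} is the unique smallest valid adjustment set.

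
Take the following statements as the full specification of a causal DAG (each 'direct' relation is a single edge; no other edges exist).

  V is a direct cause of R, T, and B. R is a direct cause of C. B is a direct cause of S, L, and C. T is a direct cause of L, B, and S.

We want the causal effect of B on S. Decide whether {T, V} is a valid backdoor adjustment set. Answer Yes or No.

Yes

Backdoor paths from B to S (paths whose first edge points into B):
  P1: B <- V -> T -> S
  P2: B <- T -> S
Condition 1 (no descendant of B in the set): holds — descendants of B are {C, L, S}; none are in {T, V}.
Condition 2 (every backdoor path blocked by {T, V}):
  P1: blocked at fork node V ∈ conditioning set.
  P2: blocked at fork node T ∈ conditioning set.
{T, V} satisfies the backdoor criterion.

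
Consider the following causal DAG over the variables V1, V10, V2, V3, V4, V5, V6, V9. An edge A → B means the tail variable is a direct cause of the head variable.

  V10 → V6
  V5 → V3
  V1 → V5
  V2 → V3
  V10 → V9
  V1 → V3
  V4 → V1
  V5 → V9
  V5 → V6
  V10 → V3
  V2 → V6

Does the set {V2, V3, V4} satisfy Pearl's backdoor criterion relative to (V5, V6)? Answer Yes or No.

Backdoor paths from V5 to V6 (paths whose first edge points into V5):
  P1: V5 <- V1 -> V3 <- V10 -> V6
  P2: V5 <- V1 -> V3 <- V2 -> V6
Condition 1 (no descendant of V5 in the set): FAILS — V3 is a descendant of V5.
Condition 2 (every backdoor path blocked by {V2, V3, V4}):
  P1: open — collider(s) V3 are conditioned on (or have a conditioned descendant) and no non-collider on the path is in the set.
  P2: blocked at fork node V2 ∈ conditioning set.
{V2, V3, V4} does not satisfy the backdoor criterion.

No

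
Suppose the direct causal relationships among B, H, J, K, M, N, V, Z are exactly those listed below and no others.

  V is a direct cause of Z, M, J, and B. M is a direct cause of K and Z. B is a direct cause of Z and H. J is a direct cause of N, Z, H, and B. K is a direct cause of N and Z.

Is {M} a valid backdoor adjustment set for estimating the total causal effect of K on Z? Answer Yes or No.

Yes

Backdoor paths from K to Z (paths whose first edge points into K):
  P1: K <- M <- V -> J -> B -> Z
  P2: K <- M <- V -> J -> Z
  P3: K <- M <- V -> J -> H <- B -> Z
  P4: K <- M <- V -> B <- J -> Z
  P5: K <- M <- V -> B -> Z
  P6: K <- M <- V -> B -> H <- J -> Z
  P7: K <- M <- V -> Z
  P8: K <- M -> Z
Condition 1 (no descendant of K in the set): holds — descendants of K are {N, Z}; none are in {M}.
Condition 2 (every backdoor path blocked by {M}):
  P1: blocked at chain node M ∈ conditioning set.
  P2: blocked at chain node M ∈ conditioning set.
  P3: blocked at chain node M ∈ conditioning set.
  P4: blocked at chain node M ∈ conditioning set.
  P5: blocked at chain node M ∈ conditioning set.
  P6: blocked at chain node M ∈ conditioning set.
  P7: blocked at chain node M ∈ conditioning set.
  P8: blocked at fork node M ∈ conditioning set.
{M} satisfies the backdoor criterion.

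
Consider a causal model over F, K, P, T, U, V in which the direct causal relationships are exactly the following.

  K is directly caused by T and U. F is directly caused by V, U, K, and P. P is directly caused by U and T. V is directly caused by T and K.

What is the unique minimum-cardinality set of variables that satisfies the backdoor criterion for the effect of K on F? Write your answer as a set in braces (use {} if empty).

{T, U}

Variables eligible for adjustment (non-descendants of K, excluding K and F): {P, T, U}.
Backdoor paths from K to F:
  P1: K <- T -> P <- U -> F
  P2: K <- T -> P -> F
  P3: K <- T -> V -> F
  P4: K <- U -> P <- T -> V -> F
  P5: K <- U -> P -> F
  P6: K <- U -> F
The empty set is not sufficient: P2 (K <- T -> P -> F) has no collider blocking it and no conditioned non-collider, so it is open.
Try {T, U}:
  P1: blocked at fork node T ∈ conditioning set.
  P2: blocked at fork node T ∈ conditioning set.
  P3: blocked at fork node T ∈ conditioning set.
  P4: blocked at fork node U ∈ conditioning set.
  P5: blocked at fork node U ∈ conditioning set.
  P6: blocked at fork node U ∈ conditioning set.
{T, U} contains no descendant of K and blocks every backdoor path.
Every element of {T, U} is needed (dropping T leaves P2 open; dropping U leaves P5 open), so no proper subset is valid.
Among all size-2 subsets of the eligible variables, only {T, U} blocks every backdoor path, so it is the unique smallest valid adjustment set.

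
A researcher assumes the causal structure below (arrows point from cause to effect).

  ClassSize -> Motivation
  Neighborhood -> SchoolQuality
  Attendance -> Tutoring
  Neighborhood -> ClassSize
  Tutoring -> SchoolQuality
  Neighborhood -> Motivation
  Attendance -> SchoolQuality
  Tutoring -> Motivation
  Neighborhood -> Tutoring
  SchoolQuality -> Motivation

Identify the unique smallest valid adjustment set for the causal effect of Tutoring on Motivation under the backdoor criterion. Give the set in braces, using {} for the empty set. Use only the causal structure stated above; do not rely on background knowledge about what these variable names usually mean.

Variables eligible for adjustment (non-descendants of Tutoring, excluding Tutoring and Motivation): {Attendance, ClassSize, Neighborhood}.
Backdoor paths from Tutoring to Motivation:
  P1: Tutoring <- Attendance -> SchoolQuality <- Neighborhood -> ClassSize -> Motivation
  P2: Tutoring <- Attendance -> SchoolQuality <- Neighborhood -> Motivation
  P3: Tutoring <- Attendance -> SchoolQuality -> Motivation
  P4: Tutoring <- Neighborhood -> ClassSize -> Motivation
  P5: Tutoring <- Neighborhood -> SchoolQuality -> Motivation
  P6: Tutoring <- Neighborhood -> Motivation
The empty set is not sufficient: P3 (Tutoring <- Attendance -> SchoolQuality -> Motivation) has no collider blocking it and no conditioned non-collider, so it is open.
Try {Attendance, Neighborhood}:
  P1: blocked at fork node Attendance ∈ conditioning set.
  P2: blocked at fork node Attendance ∈ conditioning set.
  P3: blocked at fork node Attendance ∈ conditioning set.
  P4: blocked at fork node Neighborhood ∈ conditioning set.
  P5: blocked at fork node Neighborhood ∈ conditioning set.
  P6: blocked at fork node Neighborhood ∈ conditioning set.
{Attendance, Neighborhood} contains no descendant of Tutoring and blocks every backdoor path.
Every element of {Attendance, Neighborhood} is needed (dropping Attendance leaves P3 open; dropping Neighborhood leaves P4 open), so no proper subset is valid.
Among all size-2 subsets of the eligible variables, only {Attendance, Neighborhood} blocks every backdoor path, so it is the unique smallest valid adjustment set.

{Attendance, Neighborhood}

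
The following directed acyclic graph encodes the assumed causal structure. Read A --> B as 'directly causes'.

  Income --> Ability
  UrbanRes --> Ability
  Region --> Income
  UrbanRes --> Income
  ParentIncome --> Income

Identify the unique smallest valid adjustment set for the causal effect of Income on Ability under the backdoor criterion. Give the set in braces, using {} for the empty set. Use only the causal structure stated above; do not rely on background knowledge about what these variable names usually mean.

Variables eligible for adjustment (non-descendants of Income, excluding Income and Ability): {ParentIncome, Region, UrbanRes}.
Backdoor paths from Income to Ability:
  P1: Income <- UrbanRes -> Ability
The empty set is not sufficient: P1 (Income <- UrbanRes -> Ability) has no collider blocking it and no conditioned non-collider, so it is open.
Try {UrbanRes}:
  P1: blocked at fork node UrbanRes ∈ conditioning set.
{UrbanRes} contains no descendant of Income and blocks every backdoor path.
No other singleton works — e.g. {Region} leaves P1 open — so {UrbanRes} is the unique smallest valid adjustment set.

{UrbanRes}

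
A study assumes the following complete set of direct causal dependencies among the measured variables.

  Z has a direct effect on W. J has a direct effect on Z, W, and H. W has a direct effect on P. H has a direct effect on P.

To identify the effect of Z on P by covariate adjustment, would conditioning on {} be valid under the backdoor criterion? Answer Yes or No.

Backdoor paths from Z to P (paths whose first edge points into Z):
  P1: Z <- J -> H -> P
  P2: Z <- J -> W -> P
Condition 1 (no descendant of Z in the set): holds — descendants of Z are {P, W}; none are in {}.
Condition 2 (every backdoor path blocked by {}):
  P1: open — no interior node is in the conditioning set.
  P2: open — no interior node is in the conditioning set.
{} does not satisfy the backdoor criterion.

No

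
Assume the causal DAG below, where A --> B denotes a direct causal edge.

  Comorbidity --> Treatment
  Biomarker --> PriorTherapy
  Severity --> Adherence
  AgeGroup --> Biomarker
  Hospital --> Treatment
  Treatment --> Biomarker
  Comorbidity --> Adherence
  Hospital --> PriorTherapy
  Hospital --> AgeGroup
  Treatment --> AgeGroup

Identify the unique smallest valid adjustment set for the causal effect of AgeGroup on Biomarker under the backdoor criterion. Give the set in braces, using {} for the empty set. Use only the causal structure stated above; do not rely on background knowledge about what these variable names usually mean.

Variables eligible for adjustment (non-descendants of AgeGroup, excluding AgeGroup and Biomarker): {Adherence, Comorbidity, Hospital, Severity, Treatment}.
Backdoor paths from AgeGroup to Biomarker:
  P1: AgeGroup <- Hospital -> Treatment -> Biomarker
  P2: AgeGroup <- Hospital -> PriorTherapy <- Biomarker
  P3: AgeGroup <- Treatment <- Hospital -> PriorTherapy <- Biomarker
  P4: AgeGroup <- Treatment -> Biomarker
The empty set is not sufficient: P1 (AgeGroup <- Hospital -> Treatment -> Biomarker) has no collider blocking it and no conditioned non-collider, so it is open.
Try {Treatment}:
  P1: blocked at chain node Treatment ∈ conditioning set.
  P2: blocked at collider PriorTherapy (neither it nor any descendant is in the conditioning set).
  P3: blocked at chain node Treatment ∈ conditioning set.
  P4: blocked at fork node Treatment ∈ conditioning set.
{Treatment} contains no descendant of AgeGroup and blocks every backdoor path.
No other singleton works — e.g. {Hospital} leaves P4 open — so {Treatment} is the unique smallest valid adjustment set.

{Treatment}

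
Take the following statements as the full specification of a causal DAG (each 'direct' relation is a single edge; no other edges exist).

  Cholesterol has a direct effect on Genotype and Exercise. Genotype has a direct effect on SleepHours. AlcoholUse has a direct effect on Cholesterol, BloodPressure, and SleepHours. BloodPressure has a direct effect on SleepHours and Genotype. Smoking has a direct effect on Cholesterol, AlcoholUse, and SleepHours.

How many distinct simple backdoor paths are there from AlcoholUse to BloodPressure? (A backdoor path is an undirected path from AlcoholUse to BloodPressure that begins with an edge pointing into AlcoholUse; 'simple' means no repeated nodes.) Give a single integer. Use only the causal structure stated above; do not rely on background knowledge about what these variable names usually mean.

4

A backdoor path from AlcoholUse to BloodPressure is any simple undirected path whose first edge points into AlcoholUse (i.e. leaves AlcoholUse via a parent).
Parents of AlcoholUse: {Smoking}.
Enumerating:
  P1: AlcoholUse <- Smoking -> Cholesterol -> Genotype <- BloodPressure
  P2: AlcoholUse <- Smoking -> Cholesterol -> Genotype -> SleepHours <- BloodPressure
  P3: AlcoholUse <- Smoking -> SleepHours <- BloodPressure
  P4: AlcoholUse <- Smoking -> SleepHours <- Genotype <- BloodPressure
That exhausts the simple backdoor paths. Count: 4.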